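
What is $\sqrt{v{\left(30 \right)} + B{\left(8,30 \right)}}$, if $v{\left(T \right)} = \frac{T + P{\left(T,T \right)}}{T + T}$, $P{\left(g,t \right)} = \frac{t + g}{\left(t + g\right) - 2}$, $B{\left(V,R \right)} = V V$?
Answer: $\frac{\sqrt{54259}}{29} \approx 8.0323$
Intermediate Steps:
$B{\left(V,R \right)} = V^{2}$
$P{\left(g,t \right)} = \frac{g + t}{-2 + g + t}$ ($P{\left(g,t \right)} = \frac{g + t}{\left(g + t\right) - 2} = \frac{g + t}{-2 + g + t}$)
$v{\left(T \right)} = \frac{T + \frac{2 T}{-2 + 2 T}}{2 T}$ ($v{\left(T \right)} = \frac{T + \frac{T + T}{-2 + T + T}}{T + T} = \frac{T + \frac{2 T}{-2 + 2 T}}{2 T}$)
$\sqrt{v{\left(30 \right)} + B{\left(8,30 \right)}} = \sqrt{\frac{1}{2} \cdot 30 \frac{1}{-1 + 30} + 8^{2}} = \sqrt{\frac{1}{2} \cdot 30 \cdot \frac{1}{29} + 64} = \sqrt{\frac{15}{29} + 64} = \sqrt{\frac{1871}{29}} = \frac{\sqrt{54259}}{29}$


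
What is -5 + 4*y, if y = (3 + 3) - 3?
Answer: 7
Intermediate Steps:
y = 3 (y = 6 - 3 = 3)
-5 + 4*y = -5 + 4*3 = -5 + 12 = 7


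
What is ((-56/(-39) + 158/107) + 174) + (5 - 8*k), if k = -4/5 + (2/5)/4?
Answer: 3912449/20865 ≈ 187.51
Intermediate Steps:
k = -7/10 (k = -4*⅕ + (2*(⅕))*(¼) = -⅘ + (⅖)*(¼) = -⅘ + ⅒ = -7/10 ≈ -0.70000)
((-56/(-39) + 158/107) + 174) + (5 - 8*k) = ((-56/(-39) + 158/107) + 174) + (5 - 8*(-7/10)) = ((-56*(-1/39) + 158*(1/107)) + 174) + (5 + 28/5) = ((56/39 + 158/107) + 174) + 53/5 = (12154/4173 + 174) + 53/5 = 738256/4173 + 53/5 = 3912449/20865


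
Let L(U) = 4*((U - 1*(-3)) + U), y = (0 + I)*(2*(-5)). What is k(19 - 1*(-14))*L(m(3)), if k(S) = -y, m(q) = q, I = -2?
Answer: -720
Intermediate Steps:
y = 20 (y = (0 - 2)*(2*(-5)) = -2*(-10) = 20)
L(U) = 12 + 8*U (L(U) = 4*((U + 3) + U) = 4*((3 + U) + U) = 4*(3 + 2*U) = 12 + 8*U)
k(S) = -20 (k(S) = -1*20 = -20)
k(19 - 1*(-14))*L(m(3)) = -20*(12 + 8*3) = -20*(12 + 24) = -20*36 = -720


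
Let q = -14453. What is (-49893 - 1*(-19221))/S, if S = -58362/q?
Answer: -1040616/137 ≈ -7595.7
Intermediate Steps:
S = 58362/14453 (S = -58362/(-14453) = -58362*(-1/14453) = 58362/14453 ≈ 4.0381)
(-49893 - 1*(-19221))/S = (-49893 - 1*(-19221))/(58362/14453) = (-49893 + 19221)*(14453/58362) = -30672*14453/58362 = -1040616/137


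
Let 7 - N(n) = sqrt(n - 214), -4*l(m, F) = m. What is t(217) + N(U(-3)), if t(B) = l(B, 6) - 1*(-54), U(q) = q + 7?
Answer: 27/4 - I*sqrt(210) ≈ 6.75 - 14.491*I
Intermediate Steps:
l(m, F) = -m/4
U(q) = 7 + q
N(n) = 7 - sqrt(-214 + n) (N(n) = 7 - sqrt(n - 214) = 7 - sqrt(-214 + n))
t(B) = 54 - B/4 (t(B) = -B/4 - 1*(-54) = -B/4 + 54 = 54 - B/4)
t(217) + N(U(-3)) = (54 - 1/4*217) + (7 - sqrt(-214 + (7 - 3))) = (54 - 217/4) + (7 - sqrt(-214 + 4)) = -1/4 + (7 - sqrt(-210)) = -1/4 + (7 - I*sqrt(210)) = 27/4 - I*sqrt(210)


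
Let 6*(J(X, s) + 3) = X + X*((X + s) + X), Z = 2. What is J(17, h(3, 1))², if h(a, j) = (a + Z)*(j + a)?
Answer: 840889/36 ≈ 23358.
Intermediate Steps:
h(a, j) = (2 + a)*(a + j) (h(a, j) = (a + 2)*(j + a) = (2 + a)*(a + j))
J(X, s) = -3 + X/6 + X*(s + 2*X)/6 (J(X, s) = -3 + (X + X*((X + s) + X))/6 = -3 + (X + X*(s + 2*X))/6 = -3 + (X/6 + X*(s + 2*X)/6) = -3 + X/6 + X*(s + 2*X)/6)
J(17, h(3, 1))² = (-3 + (⅓)*17² + (⅙)*17 + (⅙)*17*(3² + 2*3 + 2*1 + 3*1))² = (-3 + (⅓)*289 + 17/6 + (⅙)*17*(9 + 6 + 2 + 3))² = (-3 + 289/3 + 17/6 + (⅙)*17*20)² = (-3 + 289/3 + 17/6 + 170/3)² = (917/6)² = 840889/36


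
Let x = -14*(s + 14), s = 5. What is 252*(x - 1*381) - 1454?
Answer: -164498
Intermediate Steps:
x = -266 (x = -14*(5 + 14) = -14*19 = -266)
252*(x - 1*381) - 1454 = 252*(-266 - 1*381) - 1454 = 252*(-266 - 381) - 1454 = 252*(-647) - 1454 = -163044 - 1454 = -164498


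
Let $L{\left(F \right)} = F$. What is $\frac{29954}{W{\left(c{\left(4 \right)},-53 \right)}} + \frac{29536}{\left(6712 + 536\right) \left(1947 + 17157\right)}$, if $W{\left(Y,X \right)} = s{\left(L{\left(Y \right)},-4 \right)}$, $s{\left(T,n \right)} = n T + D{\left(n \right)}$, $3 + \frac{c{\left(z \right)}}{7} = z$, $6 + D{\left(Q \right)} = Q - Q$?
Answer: $- \frac{3812135413}{4327056} \approx -881.0$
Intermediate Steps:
$D{\left(Q \right)} = -6$ ($D{\left(Q \right)} = -6 + \left(Q - Q\right) = -6 + 0 = -6$)
$c{\left(z \right)} = -21 + 7 z$
$s{\left(T,n \right)} = -6 + T n$ ($s{\left(T,n \right)} = n T - 6 = T n - 6 = -6 + T n$)
$W{\left(Y,X \right)} = -6 - 4 Y$ ($W{\left(Y,X \right)} = -6 + Y \left(-4\right) = -6 - 4 Y$)
$\frac{29954}{W{\left(c{\left(4 \right)},-53 \right)}} + \frac{29536}{\left(6712 + 536\right) \left(1947 + 17157\right)} = \frac{29954}{-6 - 4 \left(-21 + 7 \cdot 4\right)} + \frac{29536}{\left(6712 + 536\right) \left(1947 + 17157\right)} = \frac{29954}{-6 - 4 \left(-21 + 28\right)} + \frac{29536}{7248 \cdot 19104} = \frac{29954}{-6 - 28} + \frac{29536}{138465792} = \frac{29954}{-6 - 28} + 29536 \cdot \frac{1}{138465792} = \frac{29954}{-34} + \frac{923}{4327056} = 29954 \left(- \frac{1}{34}\right) + \frac{923}{4327056} = -881 + \frac{923}{4327056} = - \frac{3812135413}{4327056}$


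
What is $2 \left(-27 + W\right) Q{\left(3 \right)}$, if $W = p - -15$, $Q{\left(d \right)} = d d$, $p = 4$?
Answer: $-144$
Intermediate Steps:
$Q{\left(d \right)} = d^{2}$
$W = 19$ ($W = 4 - -15 = 4 + 15 = 19$)
$2 \left(-27 + W\right) Q{\left(3 \right)} = 2 \left(-27 + 19\right) 3^{2} = 2 \left(-8\right) 9 = \left(-16\right) 9 = -144$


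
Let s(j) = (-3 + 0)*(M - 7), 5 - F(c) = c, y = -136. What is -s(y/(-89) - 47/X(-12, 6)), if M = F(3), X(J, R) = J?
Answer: -15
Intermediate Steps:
F(c) = 5 - c
M = 2 (M = 5 - 1*3 = 5 - 3 = 2)
s(j) = 15 (s(j) = (-3 + 0)*(2 - 7) = -3*(-5) = 15)
-s(y/(-89) - 47/X(-12, 6)) = -1*15 = -15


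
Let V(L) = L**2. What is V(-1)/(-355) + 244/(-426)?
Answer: -613/1065 ≈ -0.57559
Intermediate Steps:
V(-1)/(-355) + 244/(-426) = (-1)**2/(-355) + 244/(-426) = 1*(-1/355) + 244*(-1/426) = -1/355 - 122/213 = -613/1065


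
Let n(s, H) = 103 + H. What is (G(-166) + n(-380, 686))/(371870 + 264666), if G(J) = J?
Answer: 623/636536 ≈ 0.00097873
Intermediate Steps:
(G(-166) + n(-380, 686))/(371870 + 264666) = (-166 + (103 + 686))/(371870 + 264666) = (-166 + 789)/636536 = 623*(1/636536) = 623/636536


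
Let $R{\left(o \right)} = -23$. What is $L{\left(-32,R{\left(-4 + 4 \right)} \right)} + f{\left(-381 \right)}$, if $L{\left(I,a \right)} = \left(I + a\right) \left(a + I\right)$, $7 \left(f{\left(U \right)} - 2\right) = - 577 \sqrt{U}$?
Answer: $3027 - \frac{577 i \sqrt{381}}{7} \approx 3027.0 - 1608.9 i$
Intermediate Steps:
$f{\left(U \right)} = 2 - \frac{577 \sqrt{U}}{7}$ ($f{\left(U \right)} = 2 + \frac{\left(-577\right) \sqrt{U}}{7} = 2 - \frac{577 \sqrt{U}}{7}$)
$L{\left(I,a \right)} = \left(I + a\right)^{2}$ ($L{\left(I,a \right)} = \left(I + a\right) \left(I + a\right) = \left(I + a\right)^{2}$)
$L{\left(-32,R{\left(-4 + 4 \right)} \right)} + f{\left(-381 \right)} = \left(-32 - 23\right)^{2} + \left(2 - \frac{577 \sqrt{-381}}{7}\right) = \left(-55\right)^{2} + \left(2 - \frac{577 i \sqrt{381}}{7}\right) = 3025 + \left(2 - \frac{577 i \sqrt{381}}{7}\right) = 3027 - \frac{577 i \sqrt{381}}{7}$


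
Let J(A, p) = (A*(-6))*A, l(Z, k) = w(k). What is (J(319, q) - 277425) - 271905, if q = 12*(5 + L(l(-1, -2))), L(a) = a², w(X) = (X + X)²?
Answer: -1159896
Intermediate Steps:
w(X) = 4*X² (w(X) = (2*X)² = 4*X²)
l(Z, k) = 4*k²
q = 3132 (q = 12*(5 + (4*(-2)²)²) = 12*(5 + (4*4)²) = 12*(5 + 16²) = 12*(5 + 256) = 12*261 = 3132)
J(A, p) = -6*A² (J(A, p) = (-6*A)*A = -6*A²)
(J(319, q) - 277425) - 271905 = (-6*319² - 277425) - 271905 = (-6*101761 - 277425) - 271905 = (-610566 - 277425) - 271905 = -887991 - 271905 = -1159896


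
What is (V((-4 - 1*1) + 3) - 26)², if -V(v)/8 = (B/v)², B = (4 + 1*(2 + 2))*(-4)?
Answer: 4301476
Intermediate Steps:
B = -32 (B = (4 + 1*4)*(-4) = (4 + 4)*(-4) = 8*(-4) = -32)
V(v) = -8192/v² (V(v) = -8*1024/v² = -8192/v²)
(V((-4 - 1*1) + 3) - 26)² = (-8192/((-4 - 1*1) + 3)² - 26)² = (-8192/((-4 - 1) + 3)² - 26)² = (-8192/(-5 + 3)² - 26)² = (-8192/(-2)² - 26)² = (-8192*¼ - 26)² = (-2048 - 26)² = (-2074)² = 4301476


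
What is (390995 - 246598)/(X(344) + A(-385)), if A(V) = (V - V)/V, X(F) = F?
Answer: 144397/344 ≈ 419.76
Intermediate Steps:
A(V) = 0 (A(V) = 0/V = 0)
(390995 - 246598)/(X(344) + A(-385)) = (390995 - 246598)/(344 + 0) = 144397/344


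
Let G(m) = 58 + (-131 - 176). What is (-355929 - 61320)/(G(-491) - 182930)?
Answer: 417249/183179 ≈ 2.2778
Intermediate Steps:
G(m) = -249 (G(m) = 58 - 307 = -249)
(-355929 - 61320)/(G(-491) - 182930) = (-355929 - 61320)/(-249 - 182930) = -417249/(-183179) = -417249*(-1/183179) = 417249/183179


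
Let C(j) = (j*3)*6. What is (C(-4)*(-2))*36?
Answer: 5184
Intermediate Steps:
C(j) = 18*j (C(j) = (3*j)*6 = 18*j)
(C(-4)*(-2))*36 = ((18*(-4))*(-2))*36 = -72*(-2)*36 = 144*36 = 5184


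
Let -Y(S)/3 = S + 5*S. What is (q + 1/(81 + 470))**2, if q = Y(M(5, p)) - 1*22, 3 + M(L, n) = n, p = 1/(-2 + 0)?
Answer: 510398464/303601 ≈ 1681.1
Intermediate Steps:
p = -1/2 (p = 1/(-2) = -1/2 ≈ -0.50000)
M(L, n) = -3 + n
Y(S) = -18*S (Y(S) = -3*(S + 5*S) = -18*S)
q = 41 (q = -18*(-3 - 1/2) - 1*22 = -18*(-7/2) - 22 = 63 - 22 = 41)
(q + 1/(81 + 470))**2 = (41 + 1/(81 + 470))**2 = (41 + 1/551)**2 = (22592/551)**2 = 510398464/303601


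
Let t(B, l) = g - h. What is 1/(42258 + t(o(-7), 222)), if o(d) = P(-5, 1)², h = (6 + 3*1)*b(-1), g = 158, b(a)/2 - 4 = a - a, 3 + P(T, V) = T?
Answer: 1/42344 ≈ 2.3616e-5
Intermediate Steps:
P(T, V) = -3 + T
b(a) = 8 (b(a) = 8 + 2*(a - a) = 8 + 2*0 = 8 + 0 = 8)
h = 72 (h = (6 + 3*1)*8 = (6 + 3)*8 = 9*8 = 72)
o(d) = 64 (o(d) = (-3 - 5)² = (-8)² = 64)
t(B, l) = 86 (t(B, l) = 158 - 1*72 = 158 - 72 = 86)
1/(42258 + t(o(-7), 222)) = 1/(42258 + 86) = 1/42344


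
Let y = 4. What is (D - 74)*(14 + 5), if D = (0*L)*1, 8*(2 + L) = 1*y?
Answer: -1406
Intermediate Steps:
L = -3/2 (L = -2 + (1*4)/8 = -2 + (⅛)*4 = -2 + ½ = -3/2 ≈ -1.5000)
D = 0 (D = (0*(-3/2))*1 = 0*1 = 0)
(D - 74)*(14 + 5) = (0 - 74)*(14 + 5) = -74*19 = -1406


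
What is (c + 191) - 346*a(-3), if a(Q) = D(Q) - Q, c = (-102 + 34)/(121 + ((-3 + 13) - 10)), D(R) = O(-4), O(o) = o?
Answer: 64909/121 ≈ 536.44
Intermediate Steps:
D(R) = -4
c = -68/121 (c = -68/(121 + (10 - 10)) = -68/(121 + 0) = -68/121 ≈ -0.56198)
a(Q) = -4 - Q
(c + 191) - 346*a(-3) = (-68/121 + 191) - 346*(-4 - 1*(-3)) = 23043/121 - 346*(-4 + 3) = 23043/121 - 346*(-1) = 23043/121 + 346 = 64909/121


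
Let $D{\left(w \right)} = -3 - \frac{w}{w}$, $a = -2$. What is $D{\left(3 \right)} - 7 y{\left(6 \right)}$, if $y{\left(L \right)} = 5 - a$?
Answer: $-53$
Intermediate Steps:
$D{\left(w \right)} = -4$ ($D{\left(w \right)} = -3 - 1 = -4$)
$y{\left(L \right)} = 7$ ($y{\left(L \right)} = 5 - -2 = 5 + 2 = 7$)
$D{\left(3 \right)} - 7 y{\left(6 \right)} = -4 - 49 = -53$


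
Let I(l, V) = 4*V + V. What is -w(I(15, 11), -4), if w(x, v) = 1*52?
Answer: -52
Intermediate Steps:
I(l, V) = 5*V
w(x, v) = 52
-w(I(15, 11), -4) = -1*52 = -52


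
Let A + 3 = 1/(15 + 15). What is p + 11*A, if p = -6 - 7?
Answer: -1369/30 ≈ -45.633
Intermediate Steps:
p = -13
A = -89/30 (A = -3 + 1/(15 + 15) = -3 + 1/30 = -89/30 ≈ -2.9667)
p + 11*A = -13 + 11*(-89/30) = -13 - 979/30 = -1369/30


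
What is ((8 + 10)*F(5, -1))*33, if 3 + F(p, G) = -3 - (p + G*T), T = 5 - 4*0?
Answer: -3564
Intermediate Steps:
T = 5 (T = 5 + 0 = 5)
F(p, G) = -6 - p - 5*G (F(p, G) = -3 + (-3 - (p + G*5)) = -3 + (-3 - (p + 5*G)) = -3 + (-3 + (-p - 5*G)) = -3 + (-3 - p - 5*G) = -6 - p - 5*G)
((8 + 10)*F(5, -1))*33 = ((8 + 10)*(-6 - 1*5 - 5*(-1)))*33 = (18*(-6 - 5 + 5))*33 = (18*(-6))*33 = -108*33 = -3564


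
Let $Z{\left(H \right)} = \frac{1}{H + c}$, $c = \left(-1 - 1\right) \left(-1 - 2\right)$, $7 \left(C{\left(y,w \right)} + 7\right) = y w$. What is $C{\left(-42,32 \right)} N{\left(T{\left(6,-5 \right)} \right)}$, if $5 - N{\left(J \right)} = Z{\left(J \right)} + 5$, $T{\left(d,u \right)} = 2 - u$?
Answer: $\frac{199}{13} \approx 15.308$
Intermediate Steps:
$C{\left(y,w \right)} = -7 + \frac{w y}{7}$ ($C{\left(y,w \right)} = -7 + \frac{y w}{7} = -7 + \frac{w y}{7}$)
$c = 6$ ($c = \left(-2\right) \left(-3\right) = 6$)
$Z{\left(H \right)} = \frac{1}{6 + H}$ ($Z{\left(H \right)} = \frac{1}{H + 6} = \frac{1}{6 + H}$)
$N{\left(J \right)} = - \frac{1}{6 + J}$ ($N{\left(J \right)} = 5 - \left(\frac{1}{6 + J} + 5\right) = 5 - \left(5 + \frac{1}{6 + J}\right) = - \frac{1}{6 + J}$)
$C{\left(-42,32 \right)} N{\left(T{\left(6,-5 \right)} \right)} = \left(-7 + \frac{1}{7} \cdot 32 \left(-42\right)\right) \left(- \frac{1}{6 + \left(2 - -5\right)}\right) = \left(-7 - 192\right) \left(- \frac{1}{6 + \left(2 + 5\right)}\right) = - 199 \left(- \frac{1}{6 + 7}\right) = - 199 \left(- \frac{1}{13}\right) = - 199 \left(\left(-1\right) \frac{1}{13}\right) = \left(-199\right) \left(- \frac{1}{13}\right) = \frac{199}{13}$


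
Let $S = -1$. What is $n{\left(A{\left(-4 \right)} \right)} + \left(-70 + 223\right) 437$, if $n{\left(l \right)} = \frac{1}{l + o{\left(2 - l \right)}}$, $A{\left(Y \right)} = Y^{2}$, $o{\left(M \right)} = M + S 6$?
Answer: $\frac{267443}{4} \approx 66861.0$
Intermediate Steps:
$o{\left(M \right)} = -6 + M$ ($o{\left(M \right)} = M - 6 = -6 + M$)
$n{\left(l \right)} = - \frac{1}{4}$ ($n{\left(l \right)} = \frac{1}{l - \left(4 + l\right)} = \frac{1}{-4} = - \frac{1}{4}$)
$n{\left(A{\left(-4 \right)} \right)} + \left(-70 + 223\right) 437 = - \frac{1}{4} + \left(-70 + 223\right) 437 = - \frac{1}{4} + 153 \cdot 437 = - \frac{1}{4} + 66861 = \frac{267443}{4}$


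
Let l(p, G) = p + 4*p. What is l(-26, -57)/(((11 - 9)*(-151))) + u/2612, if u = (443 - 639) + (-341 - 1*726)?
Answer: -20933/394412 ≈ -0.053074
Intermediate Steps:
l(p, G) = 5*p
u = -1263 (u = -196 + (-341 - 726) = -196 - 1067 = -1263)
l(-26, -57)/(((11 - 9)*(-151))) + u/2612 = (5*(-26))/(((11 - 9)*(-151))) - 1263/2612 = -130/(2*(-151)) - 1263*1/2612 = -130/(-302) - 1263/2612 = -130*(-1/302) - 1263/2612 = 65/151 - 1263/2612 = -20933/394412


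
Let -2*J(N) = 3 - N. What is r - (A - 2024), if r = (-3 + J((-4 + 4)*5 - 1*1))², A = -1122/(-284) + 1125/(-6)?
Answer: 158511/71 ≈ 2232.6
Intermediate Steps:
A = -13032/71 (A = -1122*(-1/284) + 1125*(-⅙) = 561/142 - 375/2 = -13032/71 ≈ -183.55)
J(N) = -3/2 + N/2 (J(N) = -(3 - N)/2 = -3/2 + N/2)
r = 25 (r = (-3 + (-3/2 + ((-4 + 4)*5 - 1*1)/2))² = (-3 + (-3/2 + (0*5 - 1)/2))² = (-3 + (-3/2 + (0 - 1)/2))² = (-3 + (-3/2 + (½)*(-1)))² = (-3 + (-3/2 - ½))² = (-3 - 2)² = (-5)² = 25)
r - (A - 2024) = 25 - (-13032/71 - 2024) = 25 - 1*(-156736/71) = 25 + 156736/71 = 158511/71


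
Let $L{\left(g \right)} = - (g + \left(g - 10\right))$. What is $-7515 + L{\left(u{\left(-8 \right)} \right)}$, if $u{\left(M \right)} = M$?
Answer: $-7489$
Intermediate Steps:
$L{\left(g \right)} = 10 - 2 g$ ($L{\left(g \right)} = - (g + \left(g - 10\right)) = - (g + \left(-10 + g\right)) = - (-10 + 2 g) = 10 - 2 g$)
$-7515 + L{\left(u{\left(-8 \right)} \right)} = -7515 + \left(10 - -16\right) = -7515 + \left(10 + 16\right) = -7515 + 26 = -7489$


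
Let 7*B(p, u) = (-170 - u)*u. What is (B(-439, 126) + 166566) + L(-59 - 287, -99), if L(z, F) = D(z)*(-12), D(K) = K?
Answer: 165390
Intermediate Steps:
B(p, u) = u*(-170 - u)/7 (B(p, u) = ((-170 - u)*u)/7 = (u*(-170 - u))/7 = u*(-170 - u)/7)
L(z, F) = -12*z (L(z, F) = z*(-12) = -12*z)
(B(-439, 126) + 166566) + L(-59 - 287, -99) = (-⅐*126*(170 + 126) + 166566) - 12*(-59 - 287) = (-⅐*126*296 + 166566) - 12*(-346) = (-5328 + 166566) + 4152 = 161238 + 4152 = 165390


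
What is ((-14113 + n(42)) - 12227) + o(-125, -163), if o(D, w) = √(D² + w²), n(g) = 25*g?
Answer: -25290 + 17*√146 ≈ -25085.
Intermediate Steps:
((-14113 + n(42)) - 12227) + o(-125, -163) = ((-14113 + 25*42) - 12227) + √((-125)² + (-163)²) = ((-14113 + 1050) - 12227) + √(15625 + 26569) = (-13063 - 12227) + √42194 = -25290 + 17*√146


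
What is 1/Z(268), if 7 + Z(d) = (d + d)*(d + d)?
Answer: 1/287289 ≈ 3.4808e-6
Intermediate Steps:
Z(d) = -7 + 4*d² (Z(d) = -7 + (d + d)*(d + d) = -7 + (2*d)*(2*d) = -7 + 4*d²)
1/Z(268) = 1/(-7 + 4*268²) = 1/(-7 + 4*71824) = 1/(-7 + 287296) = 1/287289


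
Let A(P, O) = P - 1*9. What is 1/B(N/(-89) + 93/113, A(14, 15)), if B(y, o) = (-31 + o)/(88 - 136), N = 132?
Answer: 24/13 ≈ 1.8462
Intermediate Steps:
A(P, O) = -9 + P (A(P, O) = P - 9 = -9 + P)
B(y, o) = 31/48 - o/48 (B(y, o) = (-31 + o)/(-48) = (-31 + o)*(-1/48) = 31/48 - o/48)
1/B(N/(-89) + 93/113, A(14, 15)) = 1/(31/48 - (-9 + 14)/48) = 1/(31/48 - 1/48*5) = 1/(31/48 - 5/48) = 1/(13/24) = 24/13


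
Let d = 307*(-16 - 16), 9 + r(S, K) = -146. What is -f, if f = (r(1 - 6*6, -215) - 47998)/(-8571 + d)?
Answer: -48153/18395 ≈ -2.6177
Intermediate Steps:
r(S, K) = -155 (r(S, K) = -9 - 146 = -155)
d = -9824 (d = 307*(-32) = -9824)
f = 48153/18395 (f = (-155 - 47998)/(-8571 - 9824) = -48153/(-18395) = -48153*(-1/18395) = 48153/18395 ≈ 2.6177)
-f = -1*48153/18395 = -48153/18395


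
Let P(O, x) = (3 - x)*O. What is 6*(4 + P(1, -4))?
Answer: 66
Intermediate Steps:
P(O, x) = O*(3 - x)
6*(4 + P(1, -4)) = 6*(4 + 1*(3 - 1*(-4))) = 6*(4 + 1*(3 + 4)) = 6*(4 + 1*7) = 6*(4 + 7) = 6*11 = 66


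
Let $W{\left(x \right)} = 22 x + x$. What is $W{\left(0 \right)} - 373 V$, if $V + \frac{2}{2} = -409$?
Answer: $152930$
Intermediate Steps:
$V = -410$ ($V = -1 - 409 = -410$)
$W{\left(x \right)} = 23 x$
$W{\left(0 \right)} - 373 V = 23 \cdot 0 - -152930 = 0 + 152930 = 152930$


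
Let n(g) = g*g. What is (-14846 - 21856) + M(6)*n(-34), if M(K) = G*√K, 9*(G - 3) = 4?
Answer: -36702 + 35836*√6/9 ≈ -26949.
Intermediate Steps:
G = 31/9 (G = 3 + (⅑)*4 = 3 + 4/9 = 31/9 ≈ 3.4444)
n(g) = g²
M(K) = 31*√K/9
(-14846 - 21856) + M(6)*n(-34) = (-14846 - 21856) + (31*√6/9)*(-34)² = -36702 + (31*√6/9)*1156 = -36702 + 35836*√6/9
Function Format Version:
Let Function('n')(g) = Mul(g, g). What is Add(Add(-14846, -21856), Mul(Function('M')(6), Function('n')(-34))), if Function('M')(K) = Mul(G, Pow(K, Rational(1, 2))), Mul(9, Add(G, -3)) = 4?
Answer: Add(-36702, Mul(Rational(35836, 9), Pow(6, Rational(1, 2)))) ≈ -26949.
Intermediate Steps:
G = Rational(31, 9) (G = Add(3, Mul(Rational(1, 9), 4)) = Add(3, Rational(4, 9)) = Rational(31, 9) ≈ 3.4444)
Function('n')(g) = Pow(g, 2)
Function('M')(K) = Mul(Rational(31, 9), Pow(K, Rational(1, 2)))
Add(Add(-14846, -21856), Mul(Function('M')(6), Function('n')(-34))) = Add(Add(-14846, -21856), Mul(Mul(Rational(31, 9), Pow(6, Rational(1, 2))), Pow(-34, 2))) = Add(-36702, Mul(Mul(Rational(31, 9), Pow(6, Rational(1, 2))), 1156)) = Add(-36702, Mul(Rational(35836, 9), Pow(6, Rational(1, 2))))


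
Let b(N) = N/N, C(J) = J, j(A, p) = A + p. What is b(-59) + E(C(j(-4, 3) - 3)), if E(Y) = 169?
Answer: 170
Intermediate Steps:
b(N) = 1
b(-59) + E(C(j(-4, 3) - 3)) = 1 + 169 = 170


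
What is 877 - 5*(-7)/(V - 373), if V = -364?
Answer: 646314/737 ≈ 876.95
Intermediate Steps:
877 - 5*(-7)/(V - 373) = 877 - 5*(-7)/(-364 - 373) = 877 - (-35)/(-737) = 877 - (-35)*(-1)/737 = 877 - 1*35/737 = 877 - 35/737 = 646314/737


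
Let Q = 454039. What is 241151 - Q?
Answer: -212888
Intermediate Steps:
241151 - Q = 241151 - 1*454039 = 241151 - 454039 = -212888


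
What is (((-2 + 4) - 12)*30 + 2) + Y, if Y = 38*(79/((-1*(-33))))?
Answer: -6832/33 ≈ -207.03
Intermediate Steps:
Y = 3002/33 (Y = 38*(79/33) = 3002/33 ≈ 90.970)
(((-2 + 4) - 12)*30 + 2) + Y = (((-2 + 4) - 12)*30 + 2) + 3002/33 = ((2 - 12)*30 + 2) + 3002/33 = (-10*30 + 2) + 3002/33 = (-300 + 2) + 3002/33 = -298 + 3002/33 = -6832/33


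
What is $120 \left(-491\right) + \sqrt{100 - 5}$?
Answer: $-58920 + \sqrt{95} \approx -58910.0$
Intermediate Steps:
$120 \left(-491\right) + \sqrt{100 - 5} = -58920 + \sqrt{95}$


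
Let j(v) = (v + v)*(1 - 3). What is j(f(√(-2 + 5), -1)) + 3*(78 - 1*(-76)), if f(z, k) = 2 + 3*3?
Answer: 418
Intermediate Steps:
f(z, k) = 11 (f(z, k) = 2 + 9 = 11)
j(v) = -4*v (j(v) = (2*v)*(-2) = -4*v)
j(f(√(-2 + 5), -1)) + 3*(78 - 1*(-76)) = -4*11 + 3*(78 - 1*(-76)) = -44 + 3*(78 + 76) = -44 + 3*154 = -44 + 462 = 418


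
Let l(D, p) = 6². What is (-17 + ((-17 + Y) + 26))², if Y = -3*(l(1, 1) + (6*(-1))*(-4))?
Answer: 35344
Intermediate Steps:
l(D, p) = 36
Y = -180 (Y = -3*(36 + (6*(-1))*(-4)) = -3*(36 - 6*(-4)) = -3*(36 + 24) = -3*60 = -180)
(-17 + ((-17 + Y) + 26))² = (-17 + ((-17 - 180) + 26))² = (-17 + (-197 + 26))² = (-17 - 171)² = (-188)² = 35344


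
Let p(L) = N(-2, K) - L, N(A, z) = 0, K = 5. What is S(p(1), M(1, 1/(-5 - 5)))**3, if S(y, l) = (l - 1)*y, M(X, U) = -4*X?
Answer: 125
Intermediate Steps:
p(L) = -L (p(L) = 0 - L = -L)
S(y, l) = y*(-1 + l) (S(y, l) = (-1 + l)*y = y*(-1 + l))
S(p(1), M(1, 1/(-5 - 5)))**3 = ((-1*1)*(-1 - 4*1))**3 = (-(-1 - 4))**3 = (-1*(-5))**3 = 5**3 = 125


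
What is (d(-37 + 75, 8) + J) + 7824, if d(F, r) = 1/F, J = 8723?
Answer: 628787/38 ≈ 16547.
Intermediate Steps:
(d(-37 + 75, 8) + J) + 7824 = (1/(-37 + 75) + 8723) + 7824 = (1/38 + 8723) + 7824 = 331475/38 + 7824 = 628787/38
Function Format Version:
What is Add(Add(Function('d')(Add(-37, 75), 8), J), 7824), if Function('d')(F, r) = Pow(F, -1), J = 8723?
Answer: Rational(628787, 38) ≈ 16547.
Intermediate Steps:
Add(Add(Function('d')(Add(-37, 75), 8), J), 7824) = Add(Add(Pow(Add(-37, 75), -1), 8723), 7824) = Add(Add(Pow(38, -1), 8723), 7824) = Add(Add(Rational(1, 38), 8723), 7824) = Add(Rational(331475, 38), 7824) = Rational(628787, 38)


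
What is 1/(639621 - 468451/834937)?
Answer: 834937/534042770426 ≈ 1.5634e-6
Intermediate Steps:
1/(639621 - 468451/834937) = 1/(534042770426/834937) = 834937/534042770426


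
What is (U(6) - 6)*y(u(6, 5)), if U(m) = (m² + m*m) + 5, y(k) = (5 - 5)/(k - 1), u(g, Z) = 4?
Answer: 0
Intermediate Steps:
y(k) = 0 (y(k) = 0/(-1 + k) = 0)
U(m) = 5 + 2*m² (U(m) = (m² + m²) + 5 = 2*m² + 5 = 5 + 2*m²)
(U(6) - 6)*y(u(6, 5)) = ((5 + 2*6²) - 6)*0 = ((5 + 2*36) - 6)*0 = ((5 + 72) - 6)*0 = (77 - 6)*0 = 71*0 = 0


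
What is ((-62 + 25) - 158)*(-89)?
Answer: 17355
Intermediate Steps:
((-62 + 25) - 158)*(-89) = (-37 - 158)*(-89) = -195*(-89) = 17355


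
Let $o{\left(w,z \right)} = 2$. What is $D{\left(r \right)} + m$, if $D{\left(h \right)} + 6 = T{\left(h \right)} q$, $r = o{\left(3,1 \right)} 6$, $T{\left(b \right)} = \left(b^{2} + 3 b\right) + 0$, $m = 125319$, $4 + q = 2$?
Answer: $124953$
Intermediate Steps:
$q = -2$ ($q = -4 + 2 = -2$)
$T{\left(b \right)} = b^{2} + 3 b$
$r = 12$ ($r = 2 \cdot 6 = 12$)
$D{\left(h \right)} = -6 - 2 h \left(3 + h\right)$ ($D{\left(h \right)} = -6 + h \left(3 + h\right) \left(-2\right) = -6 - 2 h \left(3 + h\right)$)
$D{\left(r \right)} + m = \left(-6 - 24 \left(3 + 12\right)\right) + 125319 = \left(-6 - 24 \cdot 15\right) + 125319 = \left(-6 - 360\right) + 125319 = -366 + 125319 = 124953$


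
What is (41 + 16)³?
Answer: 185193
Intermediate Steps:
(41 + 16)³ = 57³ = 185193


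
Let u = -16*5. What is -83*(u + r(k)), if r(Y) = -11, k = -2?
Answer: 7553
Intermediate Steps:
u = -80
-83*(u + r(k)) = -83*(-80 - 11) = -83*(-91) = 7553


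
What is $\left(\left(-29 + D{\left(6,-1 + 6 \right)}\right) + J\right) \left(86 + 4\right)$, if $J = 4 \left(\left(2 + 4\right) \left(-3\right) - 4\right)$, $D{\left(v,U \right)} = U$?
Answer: $-10080$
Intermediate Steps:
$J = -88$ ($J = 4 \left(6 \left(-3\right) - 4\right) = 4 \left(-18 - 4\right) = 4 \left(-22\right) = -88$)
$\left(\left(-29 + D{\left(6,-1 + 6 \right)}\right) + J\right) \left(86 + 4\right) = \left(\left(-29 + \left(-1 + 6\right)\right) - 88\right) \left(86 + 4\right) = \left(\left(-29 + 5\right) - 88\right) 90 = \left(-24 - 88\right) 90 = \left(-112\right) 90 = -10080$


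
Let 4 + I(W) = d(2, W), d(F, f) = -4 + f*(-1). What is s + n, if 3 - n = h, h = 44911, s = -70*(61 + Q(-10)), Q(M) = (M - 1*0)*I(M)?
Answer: -47778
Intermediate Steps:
d(F, f) = -4 - f
I(W) = -8 - W (I(W) = -4 + (-4 - W) = -8 - W)
Q(M) = M*(-8 - M) (Q(M) = (M - 1*0)*(-8 - M) = (M + 0)*(-8 - M) = M*(-8 - M))
s = -2870 (s = -70*(61 - 1*(-10)*(8 - 10)) = -70*(61 - 1*(-10)*(-2)) = -70*(61 - 20) = -70*41 = -2870)
n = -44908 (n = 3 - 1*44911 = 3 - 44911 = -44908)
s + n = -2870 - 44908 = -47778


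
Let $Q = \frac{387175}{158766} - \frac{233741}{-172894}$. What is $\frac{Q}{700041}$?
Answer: $\frac{26012589514}{4803976900010241} \approx 5.4148 \cdot 10^{-6}$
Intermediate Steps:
$Q = \frac{26012589514}{6862422201}$ ($Q = 387175 \cdot \frac{1}{158766} - - \frac{233741}{172894} = \frac{387175}{158766} + \frac{233741}{172894} = \frac{26012589514}{6862422201} \approx 3.7906$)
$\frac{Q}{700041} = \frac{26012589514}{6862422201 \cdot 700041} = \frac{26012589514}{6862422201} \cdot \frac{1}{700041} = \frac{26012589514}{4803976900010241}$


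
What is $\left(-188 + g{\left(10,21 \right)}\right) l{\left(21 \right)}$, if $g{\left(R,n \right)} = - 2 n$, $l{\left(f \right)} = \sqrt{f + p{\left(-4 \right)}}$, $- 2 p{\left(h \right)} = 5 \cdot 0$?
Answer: $- 230 \sqrt{21} \approx -1054.0$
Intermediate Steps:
$p{\left(h \right)} = 0$ ($p{\left(h \right)} = - \frac{5 \cdot 0}{2} = \left(- \frac{1}{2}\right) 0 = 0$)
$l{\left(f \right)} = \sqrt{f}$ ($l{\left(f \right)} = \sqrt{f + 0} = \sqrt{f}$)
$\left(-188 + g{\left(10,21 \right)}\right) l{\left(21 \right)} = \left(-188 - 42\right) \sqrt{21} = - 230 \sqrt{21}$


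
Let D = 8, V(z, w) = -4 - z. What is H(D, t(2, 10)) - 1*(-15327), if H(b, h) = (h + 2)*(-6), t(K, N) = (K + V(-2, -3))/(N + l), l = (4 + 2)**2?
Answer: 15315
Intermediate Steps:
l = 36 (l = 6**2 = 36)
t(K, N) = (-2 + K)/(36 + N) (t(K, N) = (K + (-4 - 1*(-2)))/(N + 36) = (K + (-4 + 2))/(36 + N) = (K - 2)/(36 + N) = (-2 + K)/(36 + N))
H(b, h) = -12 - 6*h (H(b, h) = (2 + h)*(-6) = -12 - 6*h)
H(D, t(2, 10)) - 1*(-15327) = (-12 - 6*(-2 + 2)/(36 + 10)) - 1*(-15327) = (-12 - 6*0/46) + 15327 = (-12 - 3*0/23) + 15327 = (-12 - 6*0) + 15327 = (-12 + 0) + 15327 = -12 + 15327 = 15315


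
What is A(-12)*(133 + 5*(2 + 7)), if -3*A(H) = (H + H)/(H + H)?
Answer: -178/3 ≈ -59.333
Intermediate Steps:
A(H) = -1/3 (A(H) = -(H + H)/(3*(H + H)) = -2*H/(3*(2*H)) = -2*H*1/(2*H)/3 = -1/3*1 = -1/3)
A(-12)*(133 + 5*(2 + 7)) = -(133 + 5*(2 + 7))/3 = -(133 + 5*9)/3 = -(133 + 45)/3 = -1/3*178 = -178/3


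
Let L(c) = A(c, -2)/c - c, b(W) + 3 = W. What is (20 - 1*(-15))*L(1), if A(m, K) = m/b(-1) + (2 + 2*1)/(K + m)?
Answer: -735/4 ≈ -183.75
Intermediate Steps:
b(W) = -3 + W
A(m, K) = 4/(K + m) - m/4 (A(m, K) = m/(-3 - 1) + (2 + 2*1)/(K + m) = m/(-4) + (2 + 2)/(K + m) = m*(-1/4) + 4/(K + m) = -m/4 + 4/(K + m) = 4/(K + m) - m/4)
L(c) = -c + (16 - c**2 + 2*c)/(4*c*(-2 + c)) (L(c) = ((16 - c**2 - 1*(-2)*c)/(4*(-2 + c)))/c - c = ((16 - c**2 + 2*c)/(4*(-2 + c)))/c - c = (16 - c**2 + 2*c)/(4*c*(-2 + c)) - c = -c + (16 - c**2 + 2*c)/(4*c*(-2 + c)))
(20 - 1*(-15))*L(1) = (20 - 1*(-15))*((4 + (1/2)*1 - 1*1**3 + (7/4)*1**2)/(1*(-2 + 1))) = (20 + 15)*(1*(4 + 1/2 - 1*1 + (7/4)*1)/(-1)) = 35*(1*(-1)*(4 + 1/2 - 1 + 7/4)) = 35*(1*(-1)*(21/4)) = 35*(-21/4) = -735/4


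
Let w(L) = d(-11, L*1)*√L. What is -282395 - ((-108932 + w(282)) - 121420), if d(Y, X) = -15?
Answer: -52043 + 15*√282 ≈ -51791.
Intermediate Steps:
w(L) = -15*√L
-282395 - ((-108932 + w(282)) - 121420) = -282395 - ((-108932 - 15*√282) - 121420) = -282395 - (-230352 - 15*√282) = -282395 + (230352 + 15*√282) = -52043 + 15*√282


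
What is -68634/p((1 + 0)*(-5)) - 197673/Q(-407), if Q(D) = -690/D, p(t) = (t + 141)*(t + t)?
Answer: -364562005/3128 ≈ -1.1655e+5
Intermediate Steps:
p(t) = 2*t*(141 + t) (p(t) = (141 + t)*(2*t) = 2*t*(141 + t))
-68634/p((1 + 0)*(-5)) - 197673/Q(-407) = -68634*(-1/(10*(1 + 0)*(141 + (1 + 0)*(-5)))) - 197673/((-690/(-407))) = -68634*(-1/(10*(141 + 1*(-5)))) - 197673/((-690*(-1/407))) = -68634*(-1/(10*(141 - 5))) - 197673/690/407 = -68634/(2*(-5)*136) - 197673*407/690 = -68634/(-1360) - 26817637/230 = -68634*(-1/1360) - 26817637/230 = 34317/680 - 26817637/230 = -364562005/3128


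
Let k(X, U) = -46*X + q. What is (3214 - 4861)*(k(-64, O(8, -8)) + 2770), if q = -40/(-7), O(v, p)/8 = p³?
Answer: -65942586/7 ≈ -9.4204e+6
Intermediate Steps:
O(v, p) = 8*p³
q = 40/7 (q = -40*(-⅐) = 40/7 ≈ 5.7143)
k(X, U) = 40/7 - 46*X (k(X, U) = -46*X + 40/7 = 40/7 - 46*X)
(3214 - 4861)*(k(-64, O(8, -8)) + 2770) = (3214 - 4861)*((40/7 - 46*(-64)) + 2770) = -1647*((40/7 + 2944) + 2770) = -1647*(20648/7 + 2770) = -1647*40038/7 = -65942586/7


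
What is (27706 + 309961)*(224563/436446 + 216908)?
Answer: 31966547765252177/436446 ≈ 7.3243e+10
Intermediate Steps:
(27706 + 309961)*(224563/436446 + 216908) = 337667*(224563*(1/436446) + 216908) = 337667*(224563/436446 + 216908) = 337667*(94668853531/436446) = 31966547765252177/436446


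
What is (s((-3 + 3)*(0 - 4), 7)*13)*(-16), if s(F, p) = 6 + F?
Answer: -1248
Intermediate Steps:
(s((-3 + 3)*(0 - 4), 7)*13)*(-16) = ((6 + (-3 + 3)*(0 - 4))*13)*(-16) = ((6 + 0*(-4))*13)*(-16) = ((6 + 0)*13)*(-16) = (6*13)*(-16) = 78*(-16) = -1248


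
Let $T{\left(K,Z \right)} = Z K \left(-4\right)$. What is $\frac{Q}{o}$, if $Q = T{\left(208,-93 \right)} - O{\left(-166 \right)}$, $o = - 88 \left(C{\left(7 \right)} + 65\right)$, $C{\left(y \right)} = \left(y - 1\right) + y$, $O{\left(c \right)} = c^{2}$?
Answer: $- \frac{12455}{1716} \approx -7.2582$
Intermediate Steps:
$T{\left(K,Z \right)} = - 4 K Z$ ($T{\left(K,Z \right)} = Z \left(- 4 K\right) = - 4 K Z$)
$C{\left(y \right)} = -1 + 2 y$ ($C{\left(y \right)} = \left(-1 + y\right) + y = -1 + 2 y$)
$o = -6864$ ($o = - 88 \left(\left(-1 + 2 \cdot 7\right) + 65\right) = - 88 \left(\left(-1 + 14\right) + 65\right) = - 88 \left(13 + 65\right) = \left(-88\right) 78 = -6864$)
$Q = 49820$ ($Q = \left(-4\right) 208 \left(-93\right) - \left(-166\right)^{2} = 77376 - 27556 = 49820$)
$\frac{Q}{o} = \frac{49820}{-6864} = 49820 \left(- \frac{1}{6864}\right) = - \frac{12455}{1716}$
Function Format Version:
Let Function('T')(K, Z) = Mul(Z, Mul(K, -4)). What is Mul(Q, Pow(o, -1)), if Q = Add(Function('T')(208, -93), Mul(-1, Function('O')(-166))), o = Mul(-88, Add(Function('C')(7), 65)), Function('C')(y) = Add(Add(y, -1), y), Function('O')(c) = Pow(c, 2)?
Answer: Rational(-12455, 1716) ≈ -7.2582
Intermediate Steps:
Function('T')(K, Z) = Mul(-4, K, Z) (Function('T')(K, Z) = Mul(Z, Mul(-4, K)) = Mul(-4, K, Z))
Function('C')(y) = Add(-1, Mul(2, y)) (Function('C')(y) = Add(Add(-1, y), y) = Add(-1, Mul(2, y)))
o = -6864 (o = Mul(-88, Add(Add(-1, Mul(2, 7)), 65)) = Mul(-88, Add(Add(-1, 14), 65)) = Mul(-88, Add(13, 65)) = Mul(-88, 78) = -6864)
Q = 49820 (Q = Add(Mul(-4, 208, -93), Mul(-1, Pow(-166, 2))) = Add(77376, Mul(-1, 27556)) = Add(77376, -27556) = 49820)
Mul(Q, Pow(o, -1)) = Mul(49820, Pow(-6864, -1)) = Mul(49820, Rational(-1, 6864)) = Rational(-12455, 1716)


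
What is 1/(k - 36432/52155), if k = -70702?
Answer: -5795/409722138 ≈ -1.4144e-5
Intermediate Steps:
1/(k - 36432/52155) = 1/(-70702 - 36432/52155) = 1/(-70702 - 36432*1/52155) = 1/(-70702 - 4048/5795) = 1/(-409722138/5795) = -5795/409722138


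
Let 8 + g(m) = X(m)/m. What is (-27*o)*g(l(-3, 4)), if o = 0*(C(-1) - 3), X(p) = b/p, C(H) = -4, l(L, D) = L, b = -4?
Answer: 0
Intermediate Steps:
X(p) = -4/p
g(m) = -8 - 4/m² (g(m) = -8 + (-4/m)/m = -8 - 4/m²)
o = 0 (o = 0*(-4 - 3) = 0*(-7) = 0)
(-27*o)*g(l(-3, 4)) = (-27*0)*(-8 - 4/(-3)²) = 0*(-8 - 4*⅑) = 0*(-8 - 4/9) = 0*(-76/9) = 0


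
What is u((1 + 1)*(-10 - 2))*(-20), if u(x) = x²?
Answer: -11520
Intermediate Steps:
u((1 + 1)*(-10 - 2))*(-20) = ((1 + 1)*(-10 - 2))²*(-20) = (2*(-12))²*(-20) = (-24)²*(-20) = 576*(-20) = -11520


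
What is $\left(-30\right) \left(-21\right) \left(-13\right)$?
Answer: $-8190$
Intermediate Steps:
$\left(-30\right) \left(-21\right) \left(-13\right) = 630 \left(-13\right) = -8190$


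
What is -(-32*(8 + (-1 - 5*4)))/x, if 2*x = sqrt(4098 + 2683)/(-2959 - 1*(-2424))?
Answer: 445120*sqrt(6781)/6781 ≈ 5405.4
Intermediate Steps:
x = -sqrt(6781)/1070 (x = (sqrt(4098 + 2683)/(-2959 - 1*(-2424)))/2 = (sqrt(6781)/(-2959 + 2424))/2 = (sqrt(6781)/(-535))/2 = (sqrt(6781)*(-1/535))/2 = (-sqrt(6781)/535)/2 = -sqrt(6781)/1070 ≈ -0.076960)
-(-32*(8 + (-1 - 5*4)))/x = -(-32*(8 + (-1 - 5*4)))/((-sqrt(6781)/1070)) = -(-32*(8 + (-1 - 20)))*(-1070*sqrt(6781)/6781) = -(-32*(8 - 21))*(-1070*sqrt(6781)/6781) = -(-32*(-13))*(-1070*sqrt(6781)/6781) = -416*(-1070*sqrt(6781)/6781) = -(-445120)*sqrt(6781)/6781 = 445120*sqrt(6781)/6781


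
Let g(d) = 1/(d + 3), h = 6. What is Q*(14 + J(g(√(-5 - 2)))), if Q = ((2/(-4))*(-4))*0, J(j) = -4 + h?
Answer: 0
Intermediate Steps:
g(d) = 1/(3 + d)
J(j) = 2 (J(j) = -4 + 6 = 2)
Q = 0 (Q = ((2*(-¼))*(-4))*0 = -½*(-4)*0 = 2*0 = 0)
Q*(14 + J(g(√(-5 - 2)))) = 0*(14 + 2) = 0*16 = 0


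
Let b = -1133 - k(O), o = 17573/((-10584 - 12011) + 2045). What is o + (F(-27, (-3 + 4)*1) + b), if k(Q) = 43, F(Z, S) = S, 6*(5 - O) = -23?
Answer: -24163823/20550 ≈ -1175.9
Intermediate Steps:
O = 53/6 (O = 5 - 1/6*(-23) = 5 + 23/6 = 53/6 ≈ 8.8333)
o = -17573/20550 (o = 17573/(-22595 + 2045) = 17573/(-20550) = 17573*(-1/20550) = -17573/20550 ≈ -0.85513)
b = -1176 (b = -1133 - 1*43 = -1133 - 43 = -1176)
o + (F(-27, (-3 + 4)*1) + b) = -17573/20550 + ((-3 + 4)*1 - 1176) = -17573/20550 + (1*1 - 1176) = -17573/20550 + (1 - 1176) = -17573/20550 - 1175 = -24163823/20550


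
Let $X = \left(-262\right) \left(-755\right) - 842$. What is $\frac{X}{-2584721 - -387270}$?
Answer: $- \frac{196968}{2197451} \approx -0.089635$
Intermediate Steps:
$X = 196968$ ($X = 197810 - 842 = 196968$)
$\frac{X}{-2584721 - -387270} = \frac{196968}{-2584721 - -387270} = \frac{196968}{-2584721 + \left(387535 - 265\right)} = \frac{196968}{-2584721 + 387270} = \frac{196968}{-2197451} = 196968 \left(- \frac{1}{2197451}\right) = - \frac{196968}{2197451}$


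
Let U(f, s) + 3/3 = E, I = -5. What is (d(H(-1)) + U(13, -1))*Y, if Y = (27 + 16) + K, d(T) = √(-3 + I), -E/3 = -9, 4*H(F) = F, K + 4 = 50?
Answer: 2314 + 178*I*√2 ≈ 2314.0 + 251.73*I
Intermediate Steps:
K = 46 (K = -4 + 50 = 46)
H(F) = F/4
E = 27 (E = -3*(-9) = 27)
d(T) = 2*I*√2 (d(T) = √(-3 - 5) = √(-8) = 2*I*√2)
U(f, s) = 26 (U(f, s) = -1 + 27 = 26)
Y = 89 (Y = (27 + 16) + 46 = 43 + 46 = 89)
(d(H(-1)) + U(13, -1))*Y = (2*I*√2 + 26)*89 = (26 + 2*I*√2)*89 = 2314 + 178*I*√2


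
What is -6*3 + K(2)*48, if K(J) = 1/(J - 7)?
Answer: -138/5 ≈ -27.600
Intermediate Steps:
K(J) = 1/(-7 + J)
-6*3 + K(2)*48 = -6*3 + 48/(-7 + 2) = -18 + 48/(-5) = -18 - ⅕*48 = -18 - 48/5 = -138/5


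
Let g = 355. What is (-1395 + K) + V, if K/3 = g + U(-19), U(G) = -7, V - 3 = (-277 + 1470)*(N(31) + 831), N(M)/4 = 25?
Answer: 1110335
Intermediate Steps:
N(M) = 100 (N(M) = 4*25 = 100)
V = 1110686 (V = 3 + (-277 + 1470)*(100 + 831) = 3 + 1193*931 = 3 + 1110683 = 1110686)
K = 1044 (K = 3*(355 - 7) = 3*348 = 1044)
(-1395 + K) + V = (-1395 + 1044) + 1110686 = -351 + 1110686 = 1110335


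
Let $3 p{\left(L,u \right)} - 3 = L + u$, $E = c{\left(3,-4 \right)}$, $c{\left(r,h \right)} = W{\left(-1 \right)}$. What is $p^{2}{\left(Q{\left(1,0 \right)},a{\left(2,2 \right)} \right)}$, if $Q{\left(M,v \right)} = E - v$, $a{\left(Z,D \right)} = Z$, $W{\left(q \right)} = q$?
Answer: $\frac{16}{9} \approx 1.7778$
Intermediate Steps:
$c{\left(r,h \right)} = -1$
$E = -1$
$Q{\left(M,v \right)} = -1 - v$
$p{\left(L,u \right)} = 1 + \frac{L}{3} + \frac{u}{3}$ ($p{\left(L,u \right)} = 1 + \frac{L + u}{3} = 1 + \left(\frac{L}{3} + \frac{u}{3}\right) = 1 + \frac{L}{3} + \frac{u}{3}$)
$p^{2}{\left(Q{\left(1,0 \right)},a{\left(2,2 \right)} \right)} = \left(1 + \frac{-1 - 0}{3} + \frac{1}{3} \cdot 2\right)^{2} = \left(1 + \frac{-1 + 0}{3} + \frac{2}{3}\right)^{2} = \left(1 + \frac{1}{3} \left(-1\right) + \frac{2}{3}\right)^{2} = \left(1 - \frac{1}{3} + \frac{2}{3}\right)^{2} = \left(\frac{4}{3}\right)^{2} = \frac{16}{9}$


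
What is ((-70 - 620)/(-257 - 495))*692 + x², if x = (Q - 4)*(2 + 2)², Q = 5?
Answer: 83749/94 ≈ 890.95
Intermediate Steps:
x = 16 (x = (5 - 4)*(2 + 2)² = 1*4² = 1*16 = 16)
((-70 - 620)/(-257 - 495))*692 + x² = ((-70 - 620)/(-257 - 495))*692 + 16² = -690/(-752)*692 + 256 = -690*(-1/752)*692 + 256 = (345/376)*692 + 256 = 59685/94 + 256 = 83749/94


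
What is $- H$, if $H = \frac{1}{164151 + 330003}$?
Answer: $- \frac{1}{494154} \approx -2.0237 \cdot 10^{-6}$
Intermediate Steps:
$H = \frac{1}{494154} \approx 2.0237 \cdot 10^{-6}$
$- H = \left(-1\right) \frac{1}{494154} = - \frac{1}{494154}$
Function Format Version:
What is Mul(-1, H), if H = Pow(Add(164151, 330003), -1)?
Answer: Rational(-1, 494154) ≈ -2.0237e-6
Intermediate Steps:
H = Rational(1, 494154) (H = Pow(494154, -1) = Rational(1, 494154) ≈ 2.0237e-6)
Mul(-1, H) = Mul(-1, Rational(1, 494154)) = Rational(-1, 494154)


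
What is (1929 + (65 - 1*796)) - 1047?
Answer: 151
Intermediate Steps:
(1929 + (65 - 1*796)) - 1047 = (1929 + (65 - 796)) - 1047 = (1929 - 731) - 1047 = 1198 - 1047 = 151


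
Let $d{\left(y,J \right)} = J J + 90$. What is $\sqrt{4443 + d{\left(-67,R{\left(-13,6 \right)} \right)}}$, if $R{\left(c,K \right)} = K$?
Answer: $\sqrt{4569} \approx 67.594$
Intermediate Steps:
$d{\left(y,J \right)} = 90 + J^{2}$ ($d{\left(y,J \right)} = J^{2} + 90 = 90 + J^{2}$)
$\sqrt{4443 + d{\left(-67,R{\left(-13,6 \right)} \right)}} = \sqrt{4443 + \left(90 + 6^{2}\right)} = \sqrt{4443 + \left(90 + 36\right)} = \sqrt{4443 + 126} = \sqrt{4569}$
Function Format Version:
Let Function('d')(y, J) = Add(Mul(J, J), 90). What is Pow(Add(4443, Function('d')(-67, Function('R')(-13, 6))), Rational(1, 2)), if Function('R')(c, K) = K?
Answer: Pow(4569, Rational(1, 2)) ≈ 67.594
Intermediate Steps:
Function('d')(y, J) = Add(90, Pow(J, 2)) (Function('d')(y, J) = Add(Pow(J, 2), 90) = Add(90, Pow(J, 2)))
Pow(Add(4443, Function('d')(-67, Function('R')(-13, 6))), Rational(1, 2)) = Pow(Add(4443, Add(90, Pow(6, 2))), Rational(1, 2)) = Pow(Add(4443, Add(90, 36)), Rational(1, 2)) = Pow(Add(4443, 126), Rational(1, 2)) = Pow(4569, Rational(1, 2))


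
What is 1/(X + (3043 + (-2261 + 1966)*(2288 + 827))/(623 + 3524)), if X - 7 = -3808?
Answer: -377/1516239 ≈ -0.00024864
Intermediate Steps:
X = -3801 (X = 7 - 3808 = -3801)
1/(X + (3043 + (-2261 + 1966)*(2288 + 827))/(623 + 3524)) = 1/(-3801 + (3043 + (-2261 + 1966)*(2288 + 827))/(623 + 3524)) = 1/(-3801 + (3043 - 295*3115)/4147) = 1/(-3801 + (3043 - 918925)*(1/4147)) = 1/(-3801 - 915882*1/4147) = 1/(-3801 - 83262/377) = 1/(-1516239/377) = -377/1516239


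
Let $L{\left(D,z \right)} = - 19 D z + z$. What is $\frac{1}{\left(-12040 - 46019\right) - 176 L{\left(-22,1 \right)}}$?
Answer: $- \frac{1}{131803} \approx -7.5871 \cdot 10^{-6}$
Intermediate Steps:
$L{\left(D,z \right)} = z - 19 D z$ ($L{\left(D,z \right)} = - 19 D z + z = z - 19 D z$)
$\frac{1}{\left(-12040 - 46019\right) - 176 L{\left(-22,1 \right)}} = \frac{1}{\left(-12040 - 46019\right) - 176 \cdot 1 \left(1 - -418\right)} = \frac{1}{\left(-12040 - 46019\right) - 176 \cdot 1 \left(1 + 418\right)} = \frac{1}{-58059 - 176 \cdot 1 \cdot 419} = \frac{1}{-58059 - 73744} = \frac{1}{-131803} = - \frac{1}{131803}$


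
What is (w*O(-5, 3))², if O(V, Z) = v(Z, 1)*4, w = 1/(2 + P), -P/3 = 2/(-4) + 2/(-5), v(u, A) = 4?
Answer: 25600/2209 ≈ 11.589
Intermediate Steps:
P = 27/10 (P = -3*(2/(-4) + 2/(-5)) = -3*(2*(-¼) + 2*(-⅕)) = -3*(-½ - ⅖) = -3*(-9/10) = 27/10 ≈ 2.7000)
w = 10/47 (w = 1/(2 + 27/10) = 1/(47/10) = 10/47 ≈ 0.21277)
O(V, Z) = 16 (O(V, Z) = 4*4 = 16)
(w*O(-5, 3))² = ((10/47)*16)² = (160/47)² = 25600/2209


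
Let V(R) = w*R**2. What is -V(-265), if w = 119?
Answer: -8356775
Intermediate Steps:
V(R) = 119*R**2
-V(-265) = -119*(-265)**2 = -119*70225 = -1*8356775 = -8356775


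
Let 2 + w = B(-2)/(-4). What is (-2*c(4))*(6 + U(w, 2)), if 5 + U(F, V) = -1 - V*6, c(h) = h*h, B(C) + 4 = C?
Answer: 384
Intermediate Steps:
B(C) = -4 + C
w = -½ (w = -2 + (-4 - 2)/(-4) = -2 - 6*(-¼) = -2 + 3/2 = -½ ≈ -0.50000)
c(h) = h²
U(F, V) = -6 - 6*V (U(F, V) = -5 + (-1 - V*6) = -5 + (-1 - 6*V) = -6 - 6*V)
(-2*c(4))*(6 + U(w, 2)) = (-2*4²)*(6 + (-6 - 6*2)) = (-2*16)*(6 + (-6 - 12)) = -32*(6 - 18) = -32*(-12) = 384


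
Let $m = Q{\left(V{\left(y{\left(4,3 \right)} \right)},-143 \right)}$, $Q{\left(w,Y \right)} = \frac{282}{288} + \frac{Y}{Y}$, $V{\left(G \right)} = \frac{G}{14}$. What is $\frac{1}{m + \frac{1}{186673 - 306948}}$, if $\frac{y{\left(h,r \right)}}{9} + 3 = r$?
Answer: $\frac{5773200}{11426077} \approx 0.50527$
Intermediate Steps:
$y{\left(h,r \right)} = -27 + 9 r$
$V{\left(G \right)} = \frac{G}{14}$ ($V{\left(G \right)} = G \frac{1}{14} = \frac{G}{14}$)
$Q{\left(w,Y \right)} = \frac{95}{48}$ ($Q{\left(w,Y \right)} = 282 \cdot \frac{1}{288} + 1 = \frac{47}{48} + 1 = \frac{95}{48}$)
$m = \frac{95}{48} \approx 1.9792$
$\frac{1}{m + \frac{1}{186673 - 306948}} = \frac{1}{\frac{95}{48} + \frac{1}{186673 - 306948}} = \frac{1}{\frac{95}{48} + \frac{1}{-120275}} = \frac{1}{\frac{95}{48} - \frac{1}{120275}} = \frac{1}{\frac{11426077}{5773200}} = \frac{5773200}{11426077}$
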